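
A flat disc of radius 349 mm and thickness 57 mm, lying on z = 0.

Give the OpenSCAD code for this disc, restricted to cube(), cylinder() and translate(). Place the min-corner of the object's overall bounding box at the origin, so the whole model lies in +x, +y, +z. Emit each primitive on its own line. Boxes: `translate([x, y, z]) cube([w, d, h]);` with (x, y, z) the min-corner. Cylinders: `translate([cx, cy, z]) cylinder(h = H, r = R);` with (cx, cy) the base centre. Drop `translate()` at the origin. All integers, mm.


translate([349, 349, 0]) cylinder(h = 57, r = 349);


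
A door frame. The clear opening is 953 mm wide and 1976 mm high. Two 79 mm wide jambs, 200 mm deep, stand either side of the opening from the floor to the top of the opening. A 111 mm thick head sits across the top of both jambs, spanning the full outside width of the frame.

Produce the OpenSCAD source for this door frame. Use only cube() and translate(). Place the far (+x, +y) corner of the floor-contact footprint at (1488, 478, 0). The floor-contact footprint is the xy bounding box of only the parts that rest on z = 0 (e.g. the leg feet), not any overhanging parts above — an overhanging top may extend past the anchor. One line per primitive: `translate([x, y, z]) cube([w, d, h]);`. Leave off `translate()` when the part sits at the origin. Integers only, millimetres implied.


translate([377, 278, 0]) cube([79, 200, 1976]);
translate([1409, 278, 0]) cube([79, 200, 1976]);
translate([377, 278, 1976]) cube([1111, 200, 111]);


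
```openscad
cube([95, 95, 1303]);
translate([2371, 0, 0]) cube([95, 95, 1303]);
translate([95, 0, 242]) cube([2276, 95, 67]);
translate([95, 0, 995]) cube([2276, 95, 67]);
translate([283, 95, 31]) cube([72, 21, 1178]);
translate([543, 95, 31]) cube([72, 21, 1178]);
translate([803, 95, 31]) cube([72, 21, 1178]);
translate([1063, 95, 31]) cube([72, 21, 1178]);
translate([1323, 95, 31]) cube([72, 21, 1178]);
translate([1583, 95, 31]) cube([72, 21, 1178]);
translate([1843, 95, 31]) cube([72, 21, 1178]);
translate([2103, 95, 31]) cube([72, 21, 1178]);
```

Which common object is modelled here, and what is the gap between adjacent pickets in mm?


A fence section. The picket gap is 188 mm.

Two posts, two rails, 8 pickets — a fence section. Span 2276 mm holds 8 pickets of 72 mm with 9 equal gaps: ⌊(2276 − 8·72) / 9⌋ = 188 mm.


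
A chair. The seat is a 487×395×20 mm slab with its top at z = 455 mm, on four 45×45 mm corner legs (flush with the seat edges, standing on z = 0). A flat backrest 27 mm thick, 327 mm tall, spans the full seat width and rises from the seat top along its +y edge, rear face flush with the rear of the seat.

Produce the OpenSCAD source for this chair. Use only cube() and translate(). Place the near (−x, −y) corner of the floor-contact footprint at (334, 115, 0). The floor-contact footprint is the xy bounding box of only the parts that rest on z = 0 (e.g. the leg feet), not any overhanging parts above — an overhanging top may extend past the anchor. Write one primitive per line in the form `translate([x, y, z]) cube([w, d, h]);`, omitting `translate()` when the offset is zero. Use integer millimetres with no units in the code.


// leg_h = 455 - 20 = 435
translate([334, 115, 435]) cube([487, 395, 20]);
translate([334, 115, 0]) cube([45, 45, 435]);
translate([776, 115, 0]) cube([45, 45, 435]);
translate([334, 465, 0]) cube([45, 45, 435]);
translate([776, 465, 0]) cube([45, 45, 435]);
translate([334, 483, 455]) cube([487, 27, 327]);


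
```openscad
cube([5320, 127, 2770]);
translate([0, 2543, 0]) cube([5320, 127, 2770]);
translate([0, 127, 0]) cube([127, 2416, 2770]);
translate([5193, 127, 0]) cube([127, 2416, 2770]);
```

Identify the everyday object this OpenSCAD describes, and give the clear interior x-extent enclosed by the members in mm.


A house (or room) frame. The interior width is 5066 mm.

Four 2770 mm walls enclosing a rectangle with no floor or roof — a room or house frame. Outside width is 5320 mm and wall thickness is 127 mm, so the interior width is 5320 − 2 × 127 = 5066 mm.


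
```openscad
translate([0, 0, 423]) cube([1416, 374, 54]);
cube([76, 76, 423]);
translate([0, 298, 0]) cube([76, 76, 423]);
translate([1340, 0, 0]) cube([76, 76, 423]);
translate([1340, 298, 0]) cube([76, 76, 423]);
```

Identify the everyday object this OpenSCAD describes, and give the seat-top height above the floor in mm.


A bench. The seat-top height is 477 mm.

A long slab on four corner posts — a bench. The slab sits at z = 423 with thickness 54, so the top is 423 + 54 = 477 mm.


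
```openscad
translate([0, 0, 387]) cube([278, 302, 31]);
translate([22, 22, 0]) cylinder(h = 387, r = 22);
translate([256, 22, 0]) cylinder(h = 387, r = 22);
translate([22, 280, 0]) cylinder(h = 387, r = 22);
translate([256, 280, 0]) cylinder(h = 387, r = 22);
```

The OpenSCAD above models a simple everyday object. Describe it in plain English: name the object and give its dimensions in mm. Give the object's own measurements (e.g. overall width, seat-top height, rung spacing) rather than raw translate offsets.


A simple wooden stool: a rectangular seat 278 mm (x) by 302 mm (y), 31 mm thick, top face at z = 418 mm, on four round legs, each 44 mm in diameter. The legs rest on z = 0, each leg's axis is inset half a diameter from the nearest pair of seat edges (so the leg's bounding box is flush with the corner).


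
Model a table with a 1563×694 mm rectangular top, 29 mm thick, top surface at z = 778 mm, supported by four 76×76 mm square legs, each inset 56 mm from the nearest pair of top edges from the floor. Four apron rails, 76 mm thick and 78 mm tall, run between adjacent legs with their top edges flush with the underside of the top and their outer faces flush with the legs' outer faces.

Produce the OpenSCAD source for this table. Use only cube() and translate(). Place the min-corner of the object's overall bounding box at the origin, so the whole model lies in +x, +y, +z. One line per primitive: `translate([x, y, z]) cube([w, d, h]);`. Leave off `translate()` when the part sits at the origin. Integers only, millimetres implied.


translate([0, 0, 749]) cube([1563, 694, 29]);
translate([56, 56, 0]) cube([76, 76, 749]);
translate([1431, 56, 0]) cube([76, 76, 749]);
translate([56, 562, 0]) cube([76, 76, 749]);
translate([1431, 562, 0]) cube([76, 76, 749]);
translate([132, 56, 671]) cube([1299, 76, 78]);
translate([132, 562, 671]) cube([1299, 76, 78]);
translate([56, 132, 671]) cube([76, 430, 78]);
translate([1431, 132, 671]) cube([76, 430, 78]);


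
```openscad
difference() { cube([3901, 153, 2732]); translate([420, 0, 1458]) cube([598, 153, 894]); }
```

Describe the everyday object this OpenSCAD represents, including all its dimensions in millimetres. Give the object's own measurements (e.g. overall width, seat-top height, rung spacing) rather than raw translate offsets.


A wall 3901 mm long (x), 153 mm thick (y), 2732 mm tall, with a rectangular window opening cut through it. The opening is 598 mm wide and 894 mm tall; its sill is at z = 1458 mm and its near (−x) edge is 420 mm from the wall's −x end. The opening passes through the full wall thickness.


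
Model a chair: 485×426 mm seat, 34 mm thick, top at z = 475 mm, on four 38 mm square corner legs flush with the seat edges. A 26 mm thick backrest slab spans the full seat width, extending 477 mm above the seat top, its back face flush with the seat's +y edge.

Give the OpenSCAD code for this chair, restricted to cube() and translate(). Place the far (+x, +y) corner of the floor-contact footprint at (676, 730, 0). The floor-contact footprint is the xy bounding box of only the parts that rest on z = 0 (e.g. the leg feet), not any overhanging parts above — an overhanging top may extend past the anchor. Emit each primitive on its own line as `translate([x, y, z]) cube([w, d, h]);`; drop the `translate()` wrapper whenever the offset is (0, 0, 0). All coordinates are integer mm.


// leg_h = 475 - 34 = 441
translate([191, 304, 441]) cube([485, 426, 34]);
translate([191, 304, 0]) cube([38, 38, 441]);
translate([638, 304, 0]) cube([38, 38, 441]);
translate([191, 692, 0]) cube([38, 38, 441]);
translate([638, 692, 0]) cube([38, 38, 441]);
translate([191, 704, 475]) cube([485, 26, 477]);


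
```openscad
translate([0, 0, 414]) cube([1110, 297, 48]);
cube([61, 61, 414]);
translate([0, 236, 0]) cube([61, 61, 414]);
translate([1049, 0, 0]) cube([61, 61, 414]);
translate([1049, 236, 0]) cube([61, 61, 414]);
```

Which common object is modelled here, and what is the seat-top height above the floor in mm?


A bench. The seat-top height is 462 mm.

A long slab on four corner posts — a bench. The slab sits at z = 414 with thickness 48, so the top is 414 + 48 = 462 mm.


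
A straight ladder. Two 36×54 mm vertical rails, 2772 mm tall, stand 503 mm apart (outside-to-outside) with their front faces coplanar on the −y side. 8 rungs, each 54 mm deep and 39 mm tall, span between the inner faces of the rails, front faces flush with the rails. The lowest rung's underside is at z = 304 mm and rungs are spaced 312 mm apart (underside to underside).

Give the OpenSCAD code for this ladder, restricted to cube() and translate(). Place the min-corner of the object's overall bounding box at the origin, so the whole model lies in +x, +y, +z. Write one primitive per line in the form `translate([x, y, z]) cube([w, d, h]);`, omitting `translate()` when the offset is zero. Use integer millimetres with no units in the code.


// rung span = 503 - 2*36 = 431
// rung[k] z = 304 + k*312
cube([36, 54, 2772]);
translate([467, 0, 0]) cube([36, 54, 2772]);
translate([36, 0, 304]) cube([431, 54, 39]);
translate([36, 0, 616]) cube([431, 54, 39]);
translate([36, 0, 928]) cube([431, 54, 39]);
translate([36, 0, 1240]) cube([431, 54, 39]);
translate([36, 0, 1552]) cube([431, 54, 39]);
translate([36, 0, 1864]) cube([431, 54, 39]);
translate([36, 0, 2176]) cube([431, 54, 39]);
translate([36, 0, 2488]) cube([431, 54, 39]);


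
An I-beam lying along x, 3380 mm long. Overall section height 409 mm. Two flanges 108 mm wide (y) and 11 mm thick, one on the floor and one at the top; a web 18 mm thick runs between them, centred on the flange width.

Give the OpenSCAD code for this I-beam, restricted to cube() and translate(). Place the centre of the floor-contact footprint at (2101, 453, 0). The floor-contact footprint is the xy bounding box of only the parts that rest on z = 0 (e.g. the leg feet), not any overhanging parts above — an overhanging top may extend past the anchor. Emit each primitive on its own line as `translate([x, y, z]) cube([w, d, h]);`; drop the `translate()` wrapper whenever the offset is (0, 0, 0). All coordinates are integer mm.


translate([411, 399, 0]) cube([3380, 108, 11]);
translate([411, 444, 11]) cube([3380, 18, 387]);
translate([411, 399, 398]) cube([3380, 108, 11]);


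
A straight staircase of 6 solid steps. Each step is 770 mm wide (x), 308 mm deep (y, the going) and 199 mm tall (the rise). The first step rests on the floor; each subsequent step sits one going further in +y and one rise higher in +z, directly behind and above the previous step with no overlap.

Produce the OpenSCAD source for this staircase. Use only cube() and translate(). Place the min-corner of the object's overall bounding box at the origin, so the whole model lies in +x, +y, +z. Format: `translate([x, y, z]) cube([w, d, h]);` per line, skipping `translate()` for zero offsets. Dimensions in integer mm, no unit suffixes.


cube([770, 308, 199]);
translate([0, 308, 199]) cube([770, 308, 199]);
translate([0, 616, 398]) cube([770, 308, 199]);
translate([0, 924, 597]) cube([770, 308, 199]);
translate([0, 1232, 796]) cube([770, 308, 199]);
translate([0, 1540, 995]) cube([770, 308, 199]);


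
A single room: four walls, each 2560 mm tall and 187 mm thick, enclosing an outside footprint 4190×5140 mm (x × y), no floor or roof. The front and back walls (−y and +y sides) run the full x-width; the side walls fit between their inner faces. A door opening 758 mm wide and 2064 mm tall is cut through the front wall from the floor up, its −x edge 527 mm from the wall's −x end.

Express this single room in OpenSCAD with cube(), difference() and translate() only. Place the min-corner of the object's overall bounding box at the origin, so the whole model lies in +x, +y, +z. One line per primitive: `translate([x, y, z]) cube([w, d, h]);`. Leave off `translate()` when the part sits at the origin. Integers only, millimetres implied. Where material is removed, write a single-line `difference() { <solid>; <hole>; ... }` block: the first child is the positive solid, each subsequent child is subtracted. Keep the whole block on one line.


difference() { cube([4190, 187, 2560]); translate([527, 0, 0]) cube([758, 187, 2064]); }
translate([0, 4953, 0]) cube([4190, 187, 2560]);
translate([0, 187, 0]) cube([187, 4766, 2560]);
translate([4003, 187, 0]) cube([187, 4766, 2560]);


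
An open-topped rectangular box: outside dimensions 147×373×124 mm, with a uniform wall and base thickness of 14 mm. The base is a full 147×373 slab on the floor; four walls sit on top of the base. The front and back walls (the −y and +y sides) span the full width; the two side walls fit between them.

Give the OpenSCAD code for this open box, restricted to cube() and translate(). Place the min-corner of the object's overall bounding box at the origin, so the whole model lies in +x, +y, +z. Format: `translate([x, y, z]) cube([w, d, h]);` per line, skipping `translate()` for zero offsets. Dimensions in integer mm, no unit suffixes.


cube([147, 373, 14]);
translate([0, 0, 14]) cube([147, 14, 110]);
translate([0, 359, 14]) cube([147, 14, 110]);
translate([0, 14, 14]) cube([14, 345, 110]);
translate([133, 14, 14]) cube([14, 345, 110]);


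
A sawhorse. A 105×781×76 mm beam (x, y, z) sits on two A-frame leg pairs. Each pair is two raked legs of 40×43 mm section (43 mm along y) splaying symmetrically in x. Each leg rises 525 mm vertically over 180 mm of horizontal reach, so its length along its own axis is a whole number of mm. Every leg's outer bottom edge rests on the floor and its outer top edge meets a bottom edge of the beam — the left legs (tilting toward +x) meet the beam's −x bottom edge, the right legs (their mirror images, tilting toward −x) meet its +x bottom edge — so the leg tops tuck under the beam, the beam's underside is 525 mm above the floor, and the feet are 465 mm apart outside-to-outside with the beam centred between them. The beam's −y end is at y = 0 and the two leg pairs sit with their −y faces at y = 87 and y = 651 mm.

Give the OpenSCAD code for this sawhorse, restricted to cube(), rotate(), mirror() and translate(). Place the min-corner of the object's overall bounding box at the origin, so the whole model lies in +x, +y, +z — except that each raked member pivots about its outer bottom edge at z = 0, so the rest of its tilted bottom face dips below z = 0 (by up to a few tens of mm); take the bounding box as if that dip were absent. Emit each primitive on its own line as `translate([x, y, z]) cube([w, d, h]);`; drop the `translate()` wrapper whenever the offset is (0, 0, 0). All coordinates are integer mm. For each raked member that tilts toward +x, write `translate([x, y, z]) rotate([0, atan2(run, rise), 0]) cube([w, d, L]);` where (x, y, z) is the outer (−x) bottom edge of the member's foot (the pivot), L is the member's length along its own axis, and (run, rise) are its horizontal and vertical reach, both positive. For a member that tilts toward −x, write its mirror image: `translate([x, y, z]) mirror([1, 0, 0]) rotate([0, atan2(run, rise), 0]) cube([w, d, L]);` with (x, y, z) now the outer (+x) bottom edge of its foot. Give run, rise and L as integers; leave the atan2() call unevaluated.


translate([180, 0, 525]) cube([105, 781, 76]);
translate([0, 87, 0]) rotate([0, atan2(180, 525), 0]) cube([40, 43, 555]);
translate([465, 87, 0]) mirror([1, 0, 0]) rotate([0, atan2(180, 525), 0]) cube([40, 43, 555]);
translate([0, 651, 0]) rotate([0, atan2(180, 525), 0]) cube([40, 43, 555]);
translate([465, 651, 0]) mirror([1, 0, 0]) rotate([0, atan2(180, 525), 0]) cube([40, 43, 555]);


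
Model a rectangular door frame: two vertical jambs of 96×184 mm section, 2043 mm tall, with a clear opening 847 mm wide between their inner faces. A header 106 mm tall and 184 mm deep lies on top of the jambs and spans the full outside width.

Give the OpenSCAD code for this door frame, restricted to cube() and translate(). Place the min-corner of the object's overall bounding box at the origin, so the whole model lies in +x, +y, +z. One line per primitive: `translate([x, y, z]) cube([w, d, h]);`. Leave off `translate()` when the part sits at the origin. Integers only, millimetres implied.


cube([96, 184, 2043]);
translate([943, 0, 0]) cube([96, 184, 2043]);
translate([0, 0, 2043]) cube([1039, 184, 106]);


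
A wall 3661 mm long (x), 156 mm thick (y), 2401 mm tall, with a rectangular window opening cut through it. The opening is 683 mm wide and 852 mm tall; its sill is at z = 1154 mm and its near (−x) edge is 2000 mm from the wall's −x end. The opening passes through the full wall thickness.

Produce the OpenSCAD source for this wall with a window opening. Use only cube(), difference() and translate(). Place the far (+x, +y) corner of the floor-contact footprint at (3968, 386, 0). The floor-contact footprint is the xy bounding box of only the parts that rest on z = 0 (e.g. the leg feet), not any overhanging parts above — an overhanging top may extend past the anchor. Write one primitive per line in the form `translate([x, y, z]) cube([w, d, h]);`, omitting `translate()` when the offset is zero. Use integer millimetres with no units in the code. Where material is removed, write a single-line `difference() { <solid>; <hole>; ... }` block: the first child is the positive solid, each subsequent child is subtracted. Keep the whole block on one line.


difference() { translate([307, 230, 0]) cube([3661, 156, 2401]); translate([2307, 230, 1154]) cube([683, 156, 852]); }


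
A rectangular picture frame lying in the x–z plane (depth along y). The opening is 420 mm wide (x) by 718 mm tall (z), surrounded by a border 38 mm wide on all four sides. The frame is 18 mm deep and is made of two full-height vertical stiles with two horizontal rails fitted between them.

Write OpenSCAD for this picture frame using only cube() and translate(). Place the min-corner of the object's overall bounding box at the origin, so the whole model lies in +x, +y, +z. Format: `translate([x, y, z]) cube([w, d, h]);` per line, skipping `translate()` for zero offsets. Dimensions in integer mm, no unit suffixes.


cube([38, 18, 794]);
translate([458, 0, 0]) cube([38, 18, 794]);
translate([38, 0, 0]) cube([420, 18, 38]);
translate([38, 0, 756]) cube([420, 18, 38]);


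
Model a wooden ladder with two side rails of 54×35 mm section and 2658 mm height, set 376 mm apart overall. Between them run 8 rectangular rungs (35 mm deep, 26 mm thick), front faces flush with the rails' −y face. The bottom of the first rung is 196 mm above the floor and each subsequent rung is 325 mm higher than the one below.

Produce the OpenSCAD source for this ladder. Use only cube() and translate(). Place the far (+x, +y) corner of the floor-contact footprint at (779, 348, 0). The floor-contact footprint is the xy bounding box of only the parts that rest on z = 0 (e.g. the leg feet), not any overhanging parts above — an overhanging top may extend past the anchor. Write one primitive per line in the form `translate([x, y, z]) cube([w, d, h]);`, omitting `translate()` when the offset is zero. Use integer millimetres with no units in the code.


translate([403, 313, 0]) cube([54, 35, 2658]);
translate([725, 313, 0]) cube([54, 35, 2658]);
translate([457, 313, 196]) cube([268, 35, 26]);
translate([457, 313, 521]) cube([268, 35, 26]);
translate([457, 313, 846]) cube([268, 35, 26]);
translate([457, 313, 1171]) cube([268, 35, 26]);
translate([457, 313, 1496]) cube([268, 35, 26]);
translate([457, 313, 1821]) cube([268, 35, 26]);
translate([457, 313, 2146]) cube([268, 35, 26]);
translate([457, 313, 2471]) cube([268, 35, 26]);


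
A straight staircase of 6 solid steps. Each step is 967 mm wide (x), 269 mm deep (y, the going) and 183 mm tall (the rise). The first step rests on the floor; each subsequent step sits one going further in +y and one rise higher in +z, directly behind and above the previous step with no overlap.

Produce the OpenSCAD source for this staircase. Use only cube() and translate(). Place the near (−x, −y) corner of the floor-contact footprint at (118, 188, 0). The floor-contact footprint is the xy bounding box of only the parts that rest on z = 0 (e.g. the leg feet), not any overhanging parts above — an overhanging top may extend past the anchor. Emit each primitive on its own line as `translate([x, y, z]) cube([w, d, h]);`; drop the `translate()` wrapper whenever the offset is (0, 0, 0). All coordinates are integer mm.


translate([118, 188, 0]) cube([967, 269, 183]);
translate([118, 457, 183]) cube([967, 269, 183]);
translate([118, 726, 366]) cube([967, 269, 183]);
translate([118, 995, 549]) cube([967, 269, 183]);
translate([118, 1264, 732]) cube([967, 269, 183]);
translate([118, 1533, 915]) cube([967, 269, 183]);


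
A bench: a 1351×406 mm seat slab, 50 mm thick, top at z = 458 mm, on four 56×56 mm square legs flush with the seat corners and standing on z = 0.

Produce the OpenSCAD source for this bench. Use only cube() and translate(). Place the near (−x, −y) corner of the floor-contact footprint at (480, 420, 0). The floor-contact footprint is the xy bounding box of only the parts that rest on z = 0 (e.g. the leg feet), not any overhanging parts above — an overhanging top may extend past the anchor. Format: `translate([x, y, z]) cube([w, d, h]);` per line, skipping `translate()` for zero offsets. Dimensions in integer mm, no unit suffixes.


translate([480, 420, 408]) cube([1351, 406, 50]);
translate([480, 420, 0]) cube([56, 56, 408]);
translate([480, 770, 0]) cube([56, 56, 408]);
translate([1775, 420, 0]) cube([56, 56, 408]);
translate([1775, 770, 0]) cube([56, 56, 408]);


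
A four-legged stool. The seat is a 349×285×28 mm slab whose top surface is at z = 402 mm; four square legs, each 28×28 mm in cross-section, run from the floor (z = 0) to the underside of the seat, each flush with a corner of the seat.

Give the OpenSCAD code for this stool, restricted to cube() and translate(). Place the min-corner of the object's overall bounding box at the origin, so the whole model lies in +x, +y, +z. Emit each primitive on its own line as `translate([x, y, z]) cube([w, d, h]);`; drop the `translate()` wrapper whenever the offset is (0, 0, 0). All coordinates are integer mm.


// leg_h = 402 - 28 = 374
translate([0, 0, 374]) cube([349, 285, 28]);
cube([28, 28, 374]);
translate([321, 0, 0]) cube([28, 28, 374]);
translate([0, 257, 0]) cube([28, 28, 374]);
translate([321, 257, 0]) cube([28, 28, 374]);


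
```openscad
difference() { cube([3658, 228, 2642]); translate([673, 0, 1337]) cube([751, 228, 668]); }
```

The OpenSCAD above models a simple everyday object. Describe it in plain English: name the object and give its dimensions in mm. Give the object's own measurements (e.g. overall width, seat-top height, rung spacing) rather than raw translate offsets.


A wall 3658 mm long (x), 228 mm thick (y), 2642 mm tall, with a rectangular window opening cut through it. The opening is 751 mm wide and 668 mm tall; its sill is at z = 1337 mm and its near (−x) edge is 673 mm from the wall's −x end. The opening passes through the full wall thickness.


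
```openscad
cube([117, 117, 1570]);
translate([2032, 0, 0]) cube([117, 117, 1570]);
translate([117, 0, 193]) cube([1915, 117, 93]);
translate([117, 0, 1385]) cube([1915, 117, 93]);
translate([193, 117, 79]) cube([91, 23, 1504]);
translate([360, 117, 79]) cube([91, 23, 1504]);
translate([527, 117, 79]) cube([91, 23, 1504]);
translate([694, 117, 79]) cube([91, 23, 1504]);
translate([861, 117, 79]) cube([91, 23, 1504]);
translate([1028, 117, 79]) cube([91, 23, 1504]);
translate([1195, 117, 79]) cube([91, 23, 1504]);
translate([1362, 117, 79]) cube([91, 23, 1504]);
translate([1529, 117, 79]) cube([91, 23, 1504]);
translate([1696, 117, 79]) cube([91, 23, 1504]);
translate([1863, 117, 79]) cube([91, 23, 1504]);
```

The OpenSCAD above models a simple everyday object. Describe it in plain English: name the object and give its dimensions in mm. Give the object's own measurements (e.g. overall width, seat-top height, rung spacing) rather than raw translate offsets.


A fence section. Two 117×117 mm posts, 1570 mm tall, stand on the floor with a clear span of 1915 mm between their inner faces. Two horizontal rails of 117×93 mm section span the gap between the posts with their undersides at z = 193 mm and z = 1385 mm, flush with the posts' −y face. 11 pickets, each 91 mm wide, 23 mm thick and 1504 mm tall, are fixed to the +y face of the rails with their bottoms at z = 79 mm, spaced across the span with a 76 mm gap after the −x post and between neighbouring pickets, with 78 mm left before the +x post.


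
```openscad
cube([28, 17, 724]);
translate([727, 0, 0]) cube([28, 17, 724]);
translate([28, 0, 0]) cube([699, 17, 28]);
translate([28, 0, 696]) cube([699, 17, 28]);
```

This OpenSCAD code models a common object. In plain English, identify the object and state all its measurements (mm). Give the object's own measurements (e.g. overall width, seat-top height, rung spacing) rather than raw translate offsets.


A rectangular picture frame lying in the x–z plane (depth along y). The opening is 699 mm wide (x) by 668 mm tall (z), surrounded by a border 28 mm wide on all four sides. The frame is 17 mm deep and is made of two full-height vertical stiles with two horizontal rails fitted between them.


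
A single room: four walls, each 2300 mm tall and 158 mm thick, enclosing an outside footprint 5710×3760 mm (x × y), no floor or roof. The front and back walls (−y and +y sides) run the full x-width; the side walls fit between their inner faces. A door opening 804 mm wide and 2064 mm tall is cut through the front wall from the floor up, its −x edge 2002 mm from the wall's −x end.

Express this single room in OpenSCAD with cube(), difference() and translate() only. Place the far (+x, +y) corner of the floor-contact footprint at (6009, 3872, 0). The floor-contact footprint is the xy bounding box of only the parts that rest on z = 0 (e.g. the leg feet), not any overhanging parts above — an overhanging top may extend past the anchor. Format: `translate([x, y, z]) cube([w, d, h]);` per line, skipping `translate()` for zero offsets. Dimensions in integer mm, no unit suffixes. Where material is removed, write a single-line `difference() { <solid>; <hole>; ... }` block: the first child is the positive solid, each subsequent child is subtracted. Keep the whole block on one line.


difference() { translate([299, 112, 0]) cube([5710, 158, 2300]); translate([2301, 112, 0]) cube([804, 158, 2064]); }
translate([299, 3714, 0]) cube([5710, 158, 2300]);
translate([299, 270, 0]) cube([158, 3444, 2300]);
translate([5851, 270, 0]) cube([158, 3444, 2300]);


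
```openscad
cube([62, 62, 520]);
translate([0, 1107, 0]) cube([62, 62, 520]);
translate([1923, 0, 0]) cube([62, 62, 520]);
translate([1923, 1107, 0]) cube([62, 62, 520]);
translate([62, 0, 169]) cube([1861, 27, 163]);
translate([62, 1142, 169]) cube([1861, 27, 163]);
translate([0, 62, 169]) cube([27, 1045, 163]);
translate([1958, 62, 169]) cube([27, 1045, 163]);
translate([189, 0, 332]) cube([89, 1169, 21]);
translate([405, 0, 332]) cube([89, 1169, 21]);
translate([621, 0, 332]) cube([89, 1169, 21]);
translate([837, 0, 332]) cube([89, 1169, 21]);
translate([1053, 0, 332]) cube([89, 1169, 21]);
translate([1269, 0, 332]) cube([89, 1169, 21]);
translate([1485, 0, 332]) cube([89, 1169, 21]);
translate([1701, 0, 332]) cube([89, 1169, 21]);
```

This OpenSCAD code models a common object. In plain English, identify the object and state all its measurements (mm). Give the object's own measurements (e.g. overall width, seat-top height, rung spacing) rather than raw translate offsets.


A bed frame 1985 mm long (x) by 1169 mm wide (y). Four 62×62 mm corner posts, 520 mm tall, at the corners of the footprint. Four rails of 27 mm thickness and 163 mm height run between adjacent posts with their undersides at z = 169 mm, their outer faces flush with the outside of the frame (the two x-running rails run between the posts' inner faces; the two y-running rails run between the posts' inner faces). 8 slats, each 89 mm wide (x) and 21 mm thick, lie across the top of the two x-running rails, running the full 1169 mm width of the frame in y; along x they sit between the end posts with a 127 mm gap after the −x posts and between neighbouring slats, leaving 133 mm before the +x posts.


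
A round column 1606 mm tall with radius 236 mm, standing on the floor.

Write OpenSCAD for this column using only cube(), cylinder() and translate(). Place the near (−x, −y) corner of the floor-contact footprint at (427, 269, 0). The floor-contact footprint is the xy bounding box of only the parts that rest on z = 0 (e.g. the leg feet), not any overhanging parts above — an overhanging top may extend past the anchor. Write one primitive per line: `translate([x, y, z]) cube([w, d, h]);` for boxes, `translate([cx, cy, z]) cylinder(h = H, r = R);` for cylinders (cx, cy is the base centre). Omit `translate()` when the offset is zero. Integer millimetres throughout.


translate([663, 505, 0]) cylinder(h = 1606, r = 236);


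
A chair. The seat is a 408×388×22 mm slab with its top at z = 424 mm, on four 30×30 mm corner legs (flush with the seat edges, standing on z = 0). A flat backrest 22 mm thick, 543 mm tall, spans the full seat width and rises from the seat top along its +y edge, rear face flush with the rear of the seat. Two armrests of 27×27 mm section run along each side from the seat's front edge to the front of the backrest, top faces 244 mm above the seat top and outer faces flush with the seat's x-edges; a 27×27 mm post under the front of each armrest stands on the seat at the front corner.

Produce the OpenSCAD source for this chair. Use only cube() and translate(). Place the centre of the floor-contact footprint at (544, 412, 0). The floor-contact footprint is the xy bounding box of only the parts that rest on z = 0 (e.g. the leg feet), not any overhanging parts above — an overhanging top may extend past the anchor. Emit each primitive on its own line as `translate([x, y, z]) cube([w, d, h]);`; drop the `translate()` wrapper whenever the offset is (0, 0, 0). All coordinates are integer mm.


translate([340, 218, 402]) cube([408, 388, 22]);
translate([340, 218, 0]) cube([30, 30, 402]);
translate([718, 218, 0]) cube([30, 30, 402]);
translate([340, 576, 0]) cube([30, 30, 402]);
translate([718, 576, 0]) cube([30, 30, 402]);
translate([340, 584, 424]) cube([408, 22, 543]);
translate([340, 218, 641]) cube([27, 366, 27]);
translate([721, 218, 641]) cube([27, 366, 27]);
translate([340, 218, 424]) cube([27, 27, 217]);
translate([721, 218, 424]) cube([27, 27, 217]);


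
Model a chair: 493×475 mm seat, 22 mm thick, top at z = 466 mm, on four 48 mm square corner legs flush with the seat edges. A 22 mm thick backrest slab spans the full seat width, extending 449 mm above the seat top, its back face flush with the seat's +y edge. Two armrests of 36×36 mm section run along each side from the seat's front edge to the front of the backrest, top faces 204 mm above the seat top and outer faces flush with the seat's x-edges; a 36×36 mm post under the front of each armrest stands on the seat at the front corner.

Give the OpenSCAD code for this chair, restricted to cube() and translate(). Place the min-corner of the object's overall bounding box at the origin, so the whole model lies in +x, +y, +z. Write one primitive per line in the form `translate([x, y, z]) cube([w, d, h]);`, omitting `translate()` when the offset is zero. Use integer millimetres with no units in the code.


translate([0, 0, 444]) cube([493, 475, 22]);
cube([48, 48, 444]);
translate([445, 0, 0]) cube([48, 48, 444]);
translate([0, 427, 0]) cube([48, 48, 444]);
translate([445, 427, 0]) cube([48, 48, 444]);
translate([0, 453, 466]) cube([493, 22, 449]);
translate([0, 0, 634]) cube([36, 453, 36]);
translate([457, 0, 634]) cube([36, 453, 36]);
translate([0, 0, 466]) cube([36, 36, 168]);
translate([457, 0, 466]) cube([36, 36, 168]);


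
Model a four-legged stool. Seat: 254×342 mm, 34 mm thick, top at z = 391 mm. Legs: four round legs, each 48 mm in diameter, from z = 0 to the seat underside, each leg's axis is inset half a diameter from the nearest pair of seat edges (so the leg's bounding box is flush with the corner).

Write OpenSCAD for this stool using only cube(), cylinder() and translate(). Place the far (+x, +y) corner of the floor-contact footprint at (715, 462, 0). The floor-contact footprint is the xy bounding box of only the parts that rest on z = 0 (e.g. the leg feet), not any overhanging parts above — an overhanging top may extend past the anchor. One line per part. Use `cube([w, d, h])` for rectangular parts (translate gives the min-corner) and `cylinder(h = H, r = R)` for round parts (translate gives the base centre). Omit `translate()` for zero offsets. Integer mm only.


// leg_h = 391 - 34 = 357
translate([461, 120, 357]) cube([254, 342, 34]);
translate([485, 144, 0]) cylinder(h = 357, r = 24);
translate([691, 144, 0]) cylinder(h = 357, r = 24);
translate([485, 438, 0]) cylinder(h = 357, r = 24);
translate([691, 438, 0]) cylinder(h = 357, r = 24);


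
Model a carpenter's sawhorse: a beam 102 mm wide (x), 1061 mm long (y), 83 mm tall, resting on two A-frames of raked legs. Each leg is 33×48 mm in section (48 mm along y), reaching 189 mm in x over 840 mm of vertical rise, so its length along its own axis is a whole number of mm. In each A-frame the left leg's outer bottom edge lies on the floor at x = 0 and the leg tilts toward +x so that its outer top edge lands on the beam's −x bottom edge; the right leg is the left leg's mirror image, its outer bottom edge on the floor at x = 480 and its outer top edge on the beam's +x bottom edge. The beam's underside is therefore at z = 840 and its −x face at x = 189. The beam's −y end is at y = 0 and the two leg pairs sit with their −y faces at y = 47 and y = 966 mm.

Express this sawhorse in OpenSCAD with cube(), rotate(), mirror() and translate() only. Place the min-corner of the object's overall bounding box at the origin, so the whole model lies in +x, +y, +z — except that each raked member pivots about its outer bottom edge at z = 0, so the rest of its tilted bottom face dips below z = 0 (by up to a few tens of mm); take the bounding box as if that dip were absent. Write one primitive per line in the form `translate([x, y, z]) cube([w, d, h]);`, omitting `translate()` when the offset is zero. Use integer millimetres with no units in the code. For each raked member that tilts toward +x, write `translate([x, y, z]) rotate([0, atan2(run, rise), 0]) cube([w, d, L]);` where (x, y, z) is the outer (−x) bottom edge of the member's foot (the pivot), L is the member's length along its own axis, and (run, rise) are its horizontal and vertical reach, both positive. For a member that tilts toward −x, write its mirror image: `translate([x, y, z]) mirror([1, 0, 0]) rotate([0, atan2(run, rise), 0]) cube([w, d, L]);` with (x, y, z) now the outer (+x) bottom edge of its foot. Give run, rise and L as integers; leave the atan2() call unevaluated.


// leg length = √(189² + 840²) = 861
// right-leg outer foot x = 2·189 + 102 = 480
// beam min-corner = (189, 0, 840)
translate([189, 0, 840]) cube([102, 1061, 83]);
translate([0, 47, 0]) rotate([0, atan2(189, 840), 0]) cube([33, 48, 861]);
translate([480, 47, 0]) mirror([1, 0, 0]) rotate([0, atan2(189, 840), 0]) cube([33, 48, 861]);
translate([0, 966, 0]) rotate([0, atan2(189, 840), 0]) cube([33, 48, 861]);
translate([480, 966, 0]) mirror([1, 0, 0]) rotate([0, atan2(189, 840), 0]) cube([33, 48, 861]);


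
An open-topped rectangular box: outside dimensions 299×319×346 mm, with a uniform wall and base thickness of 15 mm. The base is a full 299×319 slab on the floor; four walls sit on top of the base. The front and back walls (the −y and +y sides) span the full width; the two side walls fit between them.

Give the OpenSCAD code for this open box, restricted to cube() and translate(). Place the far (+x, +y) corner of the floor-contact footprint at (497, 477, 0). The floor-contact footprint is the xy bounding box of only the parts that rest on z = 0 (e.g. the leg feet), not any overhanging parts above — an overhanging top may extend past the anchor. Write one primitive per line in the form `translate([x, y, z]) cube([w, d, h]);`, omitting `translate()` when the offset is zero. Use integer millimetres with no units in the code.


translate([198, 158, 0]) cube([299, 319, 15]);
translate([198, 158, 15]) cube([299, 15, 331]);
translate([198, 462, 15]) cube([299, 15, 331]);
translate([198, 173, 15]) cube([15, 289, 331]);
translate([482, 173, 15]) cube([15, 289, 331]);


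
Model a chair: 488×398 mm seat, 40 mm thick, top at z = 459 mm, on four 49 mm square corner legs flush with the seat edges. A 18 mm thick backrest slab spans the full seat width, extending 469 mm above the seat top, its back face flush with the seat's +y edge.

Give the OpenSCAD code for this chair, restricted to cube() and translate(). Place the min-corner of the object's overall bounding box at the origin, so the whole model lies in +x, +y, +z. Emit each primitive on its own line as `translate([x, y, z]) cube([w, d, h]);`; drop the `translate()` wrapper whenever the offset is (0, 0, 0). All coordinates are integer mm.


// leg_h = 459 - 40 = 419
translate([0, 0, 419]) cube([488, 398, 40]);
cube([49, 49, 419]);
translate([439, 0, 0]) cube([49, 49, 419]);
translate([0, 349, 0]) cube([49, 49, 419]);
translate([439, 349, 0]) cube([49, 49, 419]);
translate([0, 380, 459]) cube([488, 18, 469]);


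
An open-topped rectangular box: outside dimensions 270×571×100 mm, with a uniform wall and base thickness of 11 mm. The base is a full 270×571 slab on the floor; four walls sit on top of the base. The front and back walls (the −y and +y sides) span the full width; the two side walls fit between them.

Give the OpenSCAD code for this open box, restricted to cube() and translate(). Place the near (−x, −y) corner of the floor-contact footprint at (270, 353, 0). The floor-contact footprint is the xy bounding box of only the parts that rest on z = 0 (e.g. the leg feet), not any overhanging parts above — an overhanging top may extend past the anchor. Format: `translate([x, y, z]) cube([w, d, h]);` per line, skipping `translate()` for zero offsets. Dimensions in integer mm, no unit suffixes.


translate([270, 353, 0]) cube([270, 571, 11]);
translate([270, 353, 11]) cube([270, 11, 89]);
translate([270, 913, 11]) cube([270, 11, 89]);
translate([270, 364, 11]) cube([11, 549, 89]);
translate([529, 364, 11]) cube([11, 549, 89]);


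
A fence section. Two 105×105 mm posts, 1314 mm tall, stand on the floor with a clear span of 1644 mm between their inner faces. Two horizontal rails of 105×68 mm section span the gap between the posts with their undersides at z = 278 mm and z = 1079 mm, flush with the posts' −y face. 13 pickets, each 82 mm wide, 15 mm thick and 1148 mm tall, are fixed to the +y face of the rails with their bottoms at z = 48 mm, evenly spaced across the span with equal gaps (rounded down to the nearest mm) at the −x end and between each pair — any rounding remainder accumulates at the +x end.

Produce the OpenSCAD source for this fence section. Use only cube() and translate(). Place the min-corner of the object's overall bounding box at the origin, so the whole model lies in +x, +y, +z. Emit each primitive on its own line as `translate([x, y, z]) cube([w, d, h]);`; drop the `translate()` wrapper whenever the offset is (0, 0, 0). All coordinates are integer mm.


cube([105, 105, 1314]);
translate([1749, 0, 0]) cube([105, 105, 1314]);
translate([105, 0, 278]) cube([1644, 105, 68]);
translate([105, 0, 1079]) cube([1644, 105, 68]);
translate([146, 105, 48]) cube([82, 15, 1148]);
translate([269, 105, 48]) cube([82, 15, 1148]);
translate([392, 105, 48]) cube([82, 15, 1148]);
translate([515, 105, 48]) cube([82, 15, 1148]);
translate([638, 105, 48]) cube([82, 15, 1148]);
translate([761, 105, 48]) cube([82, 15, 1148]);
translate([884, 105, 48]) cube([82, 15, 1148]);
translate([1007, 105, 48]) cube([82, 15, 1148]);
translate([1130, 105, 48]) cube([82, 15, 1148]);
translate([1253, 105, 48]) cube([82, 15, 1148]);
translate([1376, 105, 48]) cube([82, 15, 1148]);
translate([1499, 105, 48]) cube([82, 15, 1148]);
translate([1622, 105, 48]) cube([82, 15, 1148]);
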